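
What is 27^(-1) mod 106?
55

gcd(27, 106) = 1, so the inverse exists.
Extended Euclidean algorithm on (106, 27):
106 = 3 × 27 + 25  ⟹  25 = (1)·106 + (-3)·27
27 = 1 × 25 + 2  ⟹  2 = (-1)·106 + (4)·27
25 = 12 × 2 + 1  ⟹  1 = (13)·106 + (-51)·27
So (-51)·27 ≡ 1 (mod 106), i.e. 27^(-1) ≡ -51 ≡ 55 (mod 106).
Check: 27 × 55 = 1485 ≡ 1 (mod 106)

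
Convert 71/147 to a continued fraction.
[0; 2, 14, 5]

Euclidean algorithm steps:
71 = 0 × 147 + 71
147 = 2 × 71 + 5
71 = 14 × 5 + 1
5 = 5 × 1 + 0
Continued fraction: [0; 2, 14, 5]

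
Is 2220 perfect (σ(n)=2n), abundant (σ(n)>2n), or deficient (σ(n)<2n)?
abundant

Proper divisors of 2220: sum = 1 + 2 + 3 + 4 + 5 + 6 + 10 + 12 + ... + 444 + 555 + 740 + 1110 (23 divisors) = 4164
Since 4164 > 2220, 2220 is abundant.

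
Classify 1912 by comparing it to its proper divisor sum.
deficient

Proper divisors of 1912: sum = 1 + 2 + 4 + 8 + 239 + 478 + 956 = 1688
Since 1688 < 1912, 1912 is deficient.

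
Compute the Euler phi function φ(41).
40

41 = 41
φ(n) = n × ∏(1 - 1/p) for each prime p dividing n
φ(41) = 41 × (1 - 1/41) = 40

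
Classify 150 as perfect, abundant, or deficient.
abundant

Proper divisors of 150: sum = 1 + 2 + 3 + 5 + 6 + 10 + 15 + 25 + 30 + 50 + 75 = 222
Since 222 > 150, 150 is abundant.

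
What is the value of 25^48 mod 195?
40

Repeated squaring. Binary of 48 = 110000.
25^1 ≡ 25 (mod 195); 25^2 ≡ 40 (mod 195); 25^4 ≡ 40 (mod 195); 25^8 ≡ 40 (mod 195); 25^16 ≡ 40 (mod 195); 25^32 ≡ 40 (mod 195)
25^48 = 25^16 × 25^32 ≡ 40 (mod 195)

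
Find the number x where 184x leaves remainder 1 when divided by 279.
232

gcd(184, 279) = 1, so the inverse exists.
Extended Euclidean algorithm on (279, 184):
279 = 1 × 184 + 95  ⟹  95 = (1)·279 + (-1)·184
184 = 1 × 95 + 89  ⟹  89 = (-1)·279 + (2)·184
95 = 1 × 89 + 6  ⟹  6 = (2)·279 + (-3)·184
89 = 14 × 6 + 5  ⟹  5 = (-29)·279 + (44)·184
6 = 1 × 5 + 1  ⟹  1 = (31)·279 + (-47)·184
So (-47)·184 ≡ 1 (mod 279), i.e. 184^(-1) ≡ -47 ≡ 232 (mod 279).
Check: 184 × 232 = 42688 ≡ 1 (mod 279)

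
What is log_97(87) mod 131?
87

Baby-step giant-step with step n = ⌈√131⌉ = 12.
Baby steps 97^j mod 131 (j:value) for j=0..11: 0:1, 1:97, 2:108, 3:127, 4:5, 5:92, 6:16, 7:111, 8:25, 9:67, 10:80, 11:31.
Giant-step multiplier: 97^(-12) ≡ 97^(130-12) = 97^118 ≡ 109 (mod 131).
Giant steps γ_i = 87·109^i mod 131: γ_0=87, γ_1=51, γ_2=57, γ_3=56, γ_4=78, γ_5=118, γ_6=24, γ_7=127 (in table at j=3).
x = i·n + j = 7·12 + 3 = 87.
Check: 97^87 ≡ 87 (mod 131).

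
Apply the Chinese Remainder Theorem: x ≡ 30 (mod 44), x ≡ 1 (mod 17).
426

Using Chinese Remainder Theorem:
M = 44 × 17 = 748
M1 = 17, M2 = 44
y1 = 17^(-1) mod 44 = 13
y2 = 44^(-1) mod 17 = 12
x = (30×17×13 + 1×44×12) mod 748 = 426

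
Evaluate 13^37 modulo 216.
13

Repeated squaring. Binary of 37 = 100101.
13^1 ≡ 13 (mod 216); 13^2 ≡ 169 (mod 216); 13^4 ≡ 49 (mod 216); 13^8 ≡ 25 (mod 216); 13^16 ≡ 193 (mod 216); 13^32 ≡ 97 (mod 216)
13^37 = 13^1 × 13^4 × 13^32 ≡ 13 (mod 216)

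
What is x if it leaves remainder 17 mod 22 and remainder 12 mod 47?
435

Using Chinese Remainder Theorem:
M = 22 × 47 = 1034
M1 = 47, M2 = 22
y1 = 47^(-1) mod 22 = 15
y2 = 22^(-1) mod 47 = 15
x = (17×47×15 + 12×22×15) mod 1034 = 435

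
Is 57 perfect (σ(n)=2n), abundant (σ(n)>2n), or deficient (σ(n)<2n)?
deficient

Proper divisors of 57: sum = 1 + 3 + 19 = 23
Since 23 < 57, 57 is deficient.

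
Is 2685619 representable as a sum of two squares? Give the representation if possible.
Not possible

Factorization: 2685619 = 139^3
By Fermat: n is sum of two squares iff every prime p ≡ 3 (mod 4) appears to even power.
Prime(s) ≡ 3 (mod 4) with odd exponent: [(139, 3)]
Therefore 2685619 cannot be expressed as a² + b².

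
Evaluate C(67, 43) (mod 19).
15

Using Lucas' theorem:
Write n=67 and k=43 in base 19:
n in base 19: [3, 10]
k in base 19: [2, 5]
C(67,43) mod 19 = ∏ C(n_i, k_i) mod 19
Digit binomials (mod 19): C(3,2) = 3; C(10,5) = 252 ≡ 5
Product: 3 × 5 = 15 ≡ 15 (mod 19)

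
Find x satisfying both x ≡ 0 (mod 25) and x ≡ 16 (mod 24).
400

Using Chinese Remainder Theorem:
M = 25 × 24 = 600
M1 = 24, M2 = 25
y1 = 24^(-1) mod 25 = 24
y2 = 25^(-1) mod 24 = 1
x = (0×24×24 + 16×25×1) mod 600 = 400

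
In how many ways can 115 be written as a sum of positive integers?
1064144451

p(n) counts ways to write n as a sum of positive integers (order ignored).
Euler's pentagonal recurrence: p(k) = p(k-1) + p(k-2) - p(k-5) - p(k-7) + p(k-12) + p(k-15) - ... (offsets j(3j∓1)/2, signs ++--, p(0)=1, p(<0)=0).
DP table for k = 0..114: p(0)=1, p(1)=1, p(2)=2, p(3)=3, p(4)=5, p(5)=7, p(6)=11, p(7)=15, p(8)=22, p(9)=30, p(10)=42, p(11)=56, p(12)=77, p(13)=101, p(14)=135, p(15)=176, p(16)=231, p(17)=297, p(18)=385, p(19)=490, p(20)=627, p(21)=792, p(22)=1002, p(23)=1255, p(24)=1575, p(25)=1958, p(26)=2436, p(27)=3010, p(28)=3718, p(29)=4565, p(30)=5604, p(31)=6842, p(32)=8349, p(33)=10143, p(34)=12310, p(35)=14883, p(36)=17977, p(37)=21637, p(38)=26015, p(39)=31185, p(40)=37338, p(41)=44583, p(42)=53174, p(43)=63261, p(44)=75175, p(45)=89134, p(46)=105558, p(47)=124754, p(48)=147273, p(49)=173525, p(50)=204226, p(51)=239943, p(52)=281589, p(53)=329931, p(54)=386155, p(55)=451276, p(56)=526823, p(57)=614154, p(58)=715220, p(59)=831820, p(60)=966467, p(61)=1121505, p(62)=1300156, p(63)=1505499, p(64)=1741630, p(65)=2012558, p(66)=2323520, p(67)=2679689, p(68)=3087735, p(69)=3554345, p(70)=4087968, p(71)=4697205, p(72)=5392783, p(73)=6185689, p(74)=7089500, p(75)=8118264, p(76)=9289091, p(77)=10619863, p(78)=12132164, p(79)=13848650, p(80)=15796476, p(81)=18004327, p(82)=20506255, p(83)=23338469, p(84)=26543660, p(85)=30167357, p(86)=34262962, p(87)=38887673, p(88)=44108109, p(89)=49995925, p(90)=56634173, p(91)=64112359, p(92)=72533807, p(93)=82010177, p(94)=92669720, p(95)=104651419, p(96)=118114304, p(97)=133230930, p(98)=150198136, p(99)=169229875, p(100)=190569292, p(101)=214481126, p(102)=241265379, p(103)=271248950, p(104)=304801365, p(105)=342325709, p(106)=384276336, p(107)=431149389, p(108)=483502844, p(109)=541946240, p(110)=607163746, p(111)=679903203, p(112)=761002156, p(113)=851376628, p(114)=952050665.
Final step: p(115) = p(114) + p(113) - p(110) - p(108) + p(103) + p(100) - p(93) - p(89) + p(80) + p(75) - p(64) - p(58) + p(45) + p(38) - p(23) - p(15)
= 952050665 + 851376628 - 607163746 - 483502844 + 271248950 + 190569292 - 82010177 - 49995925 + 15796476 + 8118264 - 1741630 - 715220 + 89134 + 26015 - 1255 - 176
= 1064144451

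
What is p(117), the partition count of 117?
1327710076

p(n) counts ways to write n as a sum of positive integers (order ignored).
Euler's pentagonal recurrence: p(k) = p(k-1) + p(k-2) - p(k-5) - p(k-7) + p(k-12) + p(k-15) - ... (offsets j(3j∓1)/2, signs ++--, p(0)=1, p(<0)=0).
DP table for k = 0..116: p(0)=1, p(1)=1, p(2)=2, p(3)=3, p(4)=5, p(5)=7, p(6)=11, p(7)=15, p(8)=22, p(9)=30, p(10)=42, p(11)=56, p(12)=77, p(13)=101, p(14)=135, p(15)=176, p(16)=231, p(17)=297, p(18)=385, p(19)=490, p(20)=627, p(21)=792, p(22)=1002, p(23)=1255, p(24)=1575, p(25)=1958, p(26)=2436, p(27)=3010, p(28)=3718, p(29)=4565, p(30)=5604, p(31)=6842, p(32)=8349, p(33)=10143, p(34)=12310, p(35)=14883, p(36)=17977, p(37)=21637, p(38)=26015, p(39)=31185, p(40)=37338, p(41)=44583, p(42)=53174, p(43)=63261, p(44)=75175, p(45)=89134, p(46)=105558, p(47)=124754, p(48)=147273, p(49)=173525, p(50)=204226, p(51)=239943, p(52)=281589, p(53)=329931, p(54)=386155, p(55)=451276, p(56)=526823, p(57)=614154, p(58)=715220, p(59)=831820, p(60)=966467, p(61)=1121505, p(62)=1300156, p(63)=1505499, p(64)=1741630, p(65)=2012558, p(66)=2323520, p(67)=2679689, p(68)=3087735, p(69)=3554345, p(70)=4087968, p(71)=4697205, p(72)=5392783, p(73)=6185689, p(74)=7089500, p(75)=8118264, p(76)=9289091, p(77)=10619863, p(78)=12132164, p(79)=13848650, p(80)=15796476, p(81)=18004327, p(82)=20506255, p(83)=23338469, p(84)=26543660, p(85)=30167357, p(86)=34262962, p(87)=38887673, p(88)=44108109, p(89)=49995925, p(90)=56634173, p(91)=64112359, p(92)=72533807, p(93)=82010177, p(94)=92669720, p(95)=104651419, p(96)=118114304, p(97)=133230930, p(98)=150198136, p(99)=169229875, p(100)=190569292, p(101)=214481126, p(102)=241265379, p(103)=271248950, p(104)=304801365, p(105)=342325709, p(106)=384276336, p(107)=431149389, p(108)=483502844, p(109)=541946240, p(110)=607163746, p(111)=679903203, p(112)=761002156, p(113)=851376628, p(114)=952050665, p(115)=1064144451, p(116)=1188908248.
Final step: p(117) = p(116) + p(115) - p(112) - p(110) + p(105) + p(102) - p(95) - p(91) + p(82) + p(77) - p(66) - p(60) + p(47) + p(40) - p(25) - p(17) + p(0)
= 1188908248 + 1064144451 - 761002156 - 607163746 + 342325709 + 241265379 - 104651419 - 64112359 + 20506255 + 10619863 - 2323520 - 966467 + 124754 + 37338 - 1958 - 297 + 1
= 1327710076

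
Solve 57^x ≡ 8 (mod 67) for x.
27

Baby-step giant-step with step n = ⌈√67⌉ = 9.
Baby steps 57^j mod 67 (j:value) for j=0..8: 0:1, 1:57, 2:33, 3:5, 4:17, 5:31, 6:25, 7:18, 8:21.
Giant-step multiplier: 57^(-9) ≡ 57^(66-9) = 57^57 ≡ 52 (mod 67).
Giant steps γ_i = 8·52^i mod 67: γ_0=8, γ_1=14, γ_2=58, γ_3=1 (in table at j=0).
x = i·n + j = 3·9 + 0 = 27.
Check: 57^27 ≡ 8 (mod 67).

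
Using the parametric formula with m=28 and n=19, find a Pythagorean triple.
(423, 1064, 1145)

Euclid's formula: a = m² - n², b = 2mn, c = m² + n²
m = 28, n = 19
a = 28² - 19² = 784 - 361 = 423
b = 2 × 28 × 19 = 1064
c = 28² + 19² = 784 + 361 = 1145
Verification: 423² + 1064² = 178929 + 1132096 = 1311025 = 1145² ✓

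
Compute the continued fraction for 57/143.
[0; 2, 1, 1, 28]

Euclidean algorithm steps:
57 = 0 × 143 + 57
143 = 2 × 57 + 29
57 = 1 × 29 + 28
29 = 1 × 28 + 1
28 = 28 × 1 + 0
Continued fraction: [0; 2, 1, 1, 28]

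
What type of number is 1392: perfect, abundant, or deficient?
abundant

Proper divisors of 1392: sum = 1 + 2 + 3 + 4 + 6 + 8 + 12 + 16 + ... + 232 + 348 + 464 + 696 (19 divisors) = 2328
Since 2328 > 1392, 1392 is abundant.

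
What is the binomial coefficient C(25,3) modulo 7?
4

Using Lucas' theorem:
Write n=25 and k=3 in base 7:
n in base 7: [3, 4]
k in base 7: [0, 3]
C(25,3) mod 7 = ∏ C(n_i, k_i) mod 7
Digit binomials (mod 7): C(3,0) = 1; C(4,3) = 4
Product: 1 × 4 = 4 ≡ 4 (mod 7)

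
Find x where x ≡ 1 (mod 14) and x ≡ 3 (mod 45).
183

Using Chinese Remainder Theorem:
M = 14 × 45 = 630
M1 = 45, M2 = 14
y1 = 45^(-1) mod 14 = 5
y2 = 14^(-1) mod 45 = 29
x = (1×45×5 + 3×14×29) mod 630 = 183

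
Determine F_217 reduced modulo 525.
97

Matrix identity: Q^n = [[F_(n+1), F_n], [F_n, F_(n-1)]] with Q = [[1,1],[1,0]].
n = 217 = 11011001₂. Square-and-multiply, entries mod 525:
Q^1 = [[1,1],[1,0]]
Q^3 = (Q^1)²·Q = [[3,2],[2,1]]
Q^6 = (Q^3)² = [[13,8],[8,5]]
Q^13 = (Q^6)²·Q = [[377,233],[233,144]]
Q^27 = (Q^13)²·Q = [[186,68],[68,118]]
Q^54 = (Q^27)² = [[370,197],[197,173]]
Q^108 = (Q^54)² = [[359,396],[396,488]]
Q^217 = (Q^108)²·Q = [[34,97],[97,462]]
F_217 mod 525 = Q^217[0][1] = 97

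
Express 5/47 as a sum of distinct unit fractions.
1/10 + 1/157 + 1/73790

Greedy algorithm:
5/47: ceiling(47/5) = 10, use 1/10
3/470: ceiling(470/3) = 157, use 1/157
1/73790: ceiling(73790/1) = 73790, use 1/73790
Result: 5/47 = 1/10 + 1/157 + 1/73790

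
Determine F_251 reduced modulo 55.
34

Matrix identity: Q^n = [[F_(n+1), F_n], [F_n, F_(n-1)]] with Q = [[1,1],[1,0]].
n = 251 = 11111011₂. Square-and-multiply, entries mod 55:
Q^1 = [[1,1],[1,0]]
Q^3 = (Q^1)²·Q = [[3,2],[2,1]]
Q^7 = (Q^3)²·Q = [[21,13],[13,8]]
Q^15 = (Q^7)²·Q = [[52,5],[5,47]]
Q^31 = (Q^15)²·Q = [[34,34],[34,0]]
Q^62 = (Q^31)² = [[2,1],[1,1]]
Q^125 = (Q^62)²·Q = [[8,5],[5,3]]
Q^251 = (Q^125)²·Q = [[34,34],[34,0]]
F_251 mod 55 = Q^251[0][1] = 34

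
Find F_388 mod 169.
62

Matrix identity: Q^n = [[F_(n+1), F_n], [F_n, F_(n-1)]] with Q = [[1,1],[1,0]].
n = 388 = 110000100₂. Square-and-multiply, entries mod 169:
Q^1 = [[1,1],[1,0]]
Q^3 = (Q^1)²·Q = [[3,2],[2,1]]
Q^6 = (Q^3)² = [[13,8],[8,5]]
Q^12 = (Q^6)² = [[64,144],[144,89]]
Q^24 = (Q^12)² = [[158,62],[62,96]]
Q^48 = (Q^24)² = [[78,31],[31,47]]
Q^97 = (Q^48)²·Q = [[104,116],[116,157]]
Q^194 = (Q^97)² = [[105,25],[25,80]]
Q^388 = (Q^194)² = [[158,62],[62,96]]
F_388 mod 169 = Q^388[0][1] = 62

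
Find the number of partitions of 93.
82010177

p(n) counts ways to write n as a sum of positive integers (order ignored).
Euler's pentagonal recurrence: p(k) = p(k-1) + p(k-2) - p(k-5) - p(k-7) + p(k-12) + p(k-15) - ... (offsets j(3j∓1)/2, signs ++--, p(0)=1, p(<0)=0).
DP table for k = 0..92: p(0)=1, p(1)=1, p(2)=2, p(3)=3, p(4)=5, p(5)=7, p(6)=11, p(7)=15, p(8)=22, p(9)=30, p(10)=42, p(11)=56, p(12)=77, p(13)=101, p(14)=135, p(15)=176, p(16)=231, p(17)=297, p(18)=385, p(19)=490, p(20)=627, p(21)=792, p(22)=1002, p(23)=1255, p(24)=1575, p(25)=1958, p(26)=2436, p(27)=3010, p(28)=3718, p(29)=4565, p(30)=5604, p(31)=6842, p(32)=8349, p(33)=10143, p(34)=12310, p(35)=14883, p(36)=17977, p(37)=21637, p(38)=26015, p(39)=31185, p(40)=37338, p(41)=44583, p(42)=53174, p(43)=63261, p(44)=75175, p(45)=89134, p(46)=105558, p(47)=124754, p(48)=147273, p(49)=173525, p(50)=204226, p(51)=239943, p(52)=281589, p(53)=329931, p(54)=386155, p(55)=451276, p(56)=526823, p(57)=614154, p(58)=715220, p(59)=831820, p(60)=966467, p(61)=1121505, p(62)=1300156, p(63)=1505499, p(64)=1741630, p(65)=2012558, p(66)=2323520, p(67)=2679689, p(68)=3087735, p(69)=3554345, p(70)=4087968, p(71)=4697205, p(72)=5392783, p(73)=6185689, p(74)=7089500, p(75)=8118264, p(76)=9289091, p(77)=10619863, p(78)=12132164, p(79)=13848650, p(80)=15796476, p(81)=18004327, p(82)=20506255, p(83)=23338469, p(84)=26543660, p(85)=30167357, p(86)=34262962, p(87)=38887673, p(88)=44108109, p(89)=49995925, p(90)=56634173, p(91)=64112359, p(92)=72533807.
Final step: p(93) = p(92) + p(91) - p(88) - p(86) + p(81) + p(78) - p(71) - p(67) + p(58) + p(53) - p(42) - p(36) + p(23) + p(16) - p(1)
= 72533807 + 64112359 - 44108109 - 34262962 + 18004327 + 12132164 - 4697205 - 2679689 + 715220 + 329931 - 53174 - 17977 + 1255 + 231 - 1
= 82010177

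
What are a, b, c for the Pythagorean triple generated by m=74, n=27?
(4747, 3996, 6205)

Euclid's formula: a = m² - n², b = 2mn, c = m² + n²
m = 74, n = 27
a = 74² - 27² = 5476 - 729 = 4747
b = 2 × 74 × 27 = 3996
c = 74² + 27² = 5476 + 729 = 6205
Verification: 4747² + 3996² = 22534009 + 15968016 = 38502025 = 6205² ✓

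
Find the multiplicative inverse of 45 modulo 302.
47

gcd(45, 302) = 1, so the inverse exists.
Extended Euclidean algorithm on (302, 45):
302 = 6 × 45 + 32  ⟹  32 = (1)·302 + (-6)·45
45 = 1 × 32 + 13  ⟹  13 = (-1)·302 + (7)·45
32 = 2 × 13 + 6  ⟹  6 = (3)·302 + (-20)·45
13 = 2 × 6 + 1  ⟹  1 = (-7)·302 + (47)·45
So (47)·45 ≡ 1 (mod 302), i.e. 45^(-1) ≡ 47 (mod 302).
Check: 45 × 47 = 2115 ≡ 1 (mod 302)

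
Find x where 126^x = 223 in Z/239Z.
211

Baby-step giant-step with step n = ⌈√239⌉ = 16.
Baby steps 126^j mod 239 (j:value) for j=0..15: 0:1, 1:126, 2:102, 3:185, 4:127, 5:228, 6:48, 7:73, 8:116, 9:37, 10:121, 11:189, 12:153, 13:158, 14:71, 15:103.
Giant-step multiplier: 126^(-16) ≡ 126^(238-16) = 126^222 ≡ 83 (mod 239).
Giant steps γ_i = 223·83^i mod 239: γ_0=223, γ_1=106, γ_2=194, γ_3=89, γ_4=217, γ_5=86, γ_6=207, γ_7=212, γ_8=149, γ_9=178, γ_10=195, γ_11=172, γ_12=175, γ_13=185 (in table at j=3).
x = i·n + j = 13·16 + 3 = 211.
Check: 126^211 ≡ 223 (mod 239).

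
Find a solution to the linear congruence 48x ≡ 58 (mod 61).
x ≡ 19 (mod 61)

gcd(48, 61) = 1, which divides 58, so solutions exist.
Find 48^(-1) mod 61 by the extended Euclidean algorithm:
61 = 1 × 48 + 13  ⟹  13 = (1)·61 + (-1)·48
48 = 3 × 13 + 9  ⟹  9 = (-3)·61 + (4)·48
13 = 1 × 9 + 4  ⟹  4 = (4)·61 + (-5)·48
9 = 2 × 4 + 1  ⟹  1 = (-11)·61 + (14)·48
So (14)·48 ≡ 1 (mod 61), i.e. 48^(-1) ≡ 14 (mod 61).
x ≡ 14 × 58 = 812 ≡ 19 (mod 61).
Check: 48 × 19 = 912 ≡ 58 (mod 61).
Unique solution: x ≡ 19 (mod 61)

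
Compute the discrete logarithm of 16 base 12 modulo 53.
44

Baby-step giant-step with step n = ⌈√53⌉ = 8.
Baby steps 12^j mod 53 (j:value) for j=0..7: 0:1, 1:12, 2:38, 3:32, 4:13, 5:50, 6:17, 7:45.
Giant-step multiplier: 12^(-8) ≡ 12^(52-8) = 12^44 ≡ 16 (mod 53).
Giant steps γ_i = 16·16^i mod 53: γ_0=16, γ_1=44, γ_2=15, γ_3=28, γ_4=24, γ_5=13 (in table at j=4).
x = i·n + j = 5·8 + 4 = 44.
Check: 12^44 ≡ 16 (mod 53).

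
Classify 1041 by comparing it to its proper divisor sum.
deficient

Proper divisors of 1041: sum = 1 + 3 + 347 = 351
Since 351 < 1041, 1041 is deficient.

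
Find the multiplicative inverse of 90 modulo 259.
118

gcd(90, 259) = 1, so the inverse exists.
Extended Euclidean algorithm on (259, 90):
259 = 2 × 90 + 79  ⟹  79 = (1)·259 + (-2)·90
90 = 1 × 79 + 11  ⟹  11 = (-1)·259 + (3)·90
79 = 7 × 11 + 2  ⟹  2 = (8)·259 + (-23)·90
11 = 5 × 2 + 1  ⟹  1 = (-41)·259 + (118)·90
So (118)·90 ≡ 1 (mod 259), i.e. 90^(-1) ≡ 118 (mod 259).
Check: 90 × 118 = 10620 ≡ 1 (mod 259)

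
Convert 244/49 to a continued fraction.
[4; 1, 48]

Euclidean algorithm steps:
244 = 4 × 49 + 48
49 = 1 × 48 + 1
48 = 48 × 1 + 0
Continued fraction: [4; 1, 48]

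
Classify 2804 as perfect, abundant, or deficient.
deficient

Proper divisors of 2804: sum = 1 + 2 + 4 + 701 + 1402 = 2110
Since 2110 < 2804, 2804 is deficient.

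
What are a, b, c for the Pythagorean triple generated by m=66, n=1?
(4355, 132, 4357)

Euclid's formula: a = m² - n², b = 2mn, c = m² + n²
m = 66, n = 1
a = 66² - 1² = 4356 - 1 = 4355
b = 2 × 66 × 1 = 132
c = 66² + 1² = 4356 + 1 = 4357
Verification: 4355² + 132² = 18966025 + 17424 = 18983449 = 4357² ✓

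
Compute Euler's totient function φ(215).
168

215 = 5 × 43
φ(n) = n × ∏(1 - 1/p) for each prime p dividing n
φ(215) = 215 × (1 - 1/5) × (1 - 1/43) = 168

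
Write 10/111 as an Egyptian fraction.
1/12 + 1/148

Greedy algorithm:
10/111: ceiling(111/10) = 12, use 1/12
1/148: ceiling(148/1) = 148, use 1/148
Result: 10/111 = 1/12 + 1/148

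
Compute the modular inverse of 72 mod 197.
52

gcd(72, 197) = 1, so the inverse exists.
Extended Euclidean algorithm on (197, 72):
197 = 2 × 72 + 53  ⟹  53 = (1)·197 + (-2)·72
72 = 1 × 53 + 19  ⟹  19 = (-1)·197 + (3)·72
53 = 2 × 19 + 15  ⟹  15 = (3)·197 + (-8)·72
19 = 1 × 15 + 4  ⟹  4 = (-4)·197 + (11)·72
15 = 3 × 4 + 3  ⟹  3 = (15)·197 + (-41)·72
4 = 1 × 3 + 1  ⟹  1 = (-19)·197 + (52)·72
So (52)·72 ≡ 1 (mod 197), i.e. 72^(-1) ≡ 52 (mod 197).
Check: 72 × 52 = 3744 ≡ 1 (mod 197)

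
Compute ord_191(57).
190

191 is prime, so ord(57) divides φ(191) = 190.
Divisors of 190: 1, 2, 5, 10, 19, 38, 95, 190.
Repeated squaring: 57^1 ≡ 57, 57^2 ≡ 2, 57^4 ≡ 4, 57^8 ≡ 16, 57^16 ≡ 65, 57^32 ≡ 23, 57^64 ≡ 147, 57^128 ≡ 26 (mod 191).
Test 57^d mod 191 for each divisor d in increasing order:
57^1 ≡ 57
57^2 ≡ 2
57^5 = 57^4·57^1 ≡ 37
57^10 = 57^8·57^2 ≡ 32
57^19 = 57^16·57^2·57^1 ≡ 152
57^38 = 57^32·57^4·57^2 ≡ 184
57^95 = 57^64·57^16·57^8·57^4·57^2·57^1 ≡ 190
57^190 = 57^128·57^32·57^16·57^8·57^4·57^2 ≡ 1  ← first divisor giving 1
The order is 190.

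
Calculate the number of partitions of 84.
26543660

p(n) counts ways to write n as a sum of positive integers (order ignored).
Euler's pentagonal recurrence: p(k) = p(k-1) + p(k-2) - p(k-5) - p(k-7) + p(k-12) + p(k-15) - ... (offsets j(3j∓1)/2, signs ++--, p(0)=1, p(<0)=0).
DP table for k = 0..83: p(0)=1, p(1)=1, p(2)=2, p(3)=3, p(4)=5, p(5)=7, p(6)=11, p(7)=15, p(8)=22, p(9)=30, p(10)=42, p(11)=56, p(12)=77, p(13)=101, p(14)=135, p(15)=176, p(16)=231, p(17)=297, p(18)=385, p(19)=490, p(20)=627, p(21)=792, p(22)=1002, p(23)=1255, p(24)=1575, p(25)=1958, p(26)=2436, p(27)=3010, p(28)=3718, p(29)=4565, p(30)=5604, p(31)=6842, p(32)=8349, p(33)=10143, p(34)=12310, p(35)=14883, p(36)=17977, p(37)=21637, p(38)=26015, p(39)=31185, p(40)=37338, p(41)=44583, p(42)=53174, p(43)=63261, p(44)=75175, p(45)=89134, p(46)=105558, p(47)=124754, p(48)=147273, p(49)=173525, p(50)=204226, p(51)=239943, p(52)=281589, p(53)=329931, p(54)=386155, p(55)=451276, p(56)=526823, p(57)=614154, p(58)=715220, p(59)=831820, p(60)=966467, p(61)=1121505, p(62)=1300156, p(63)=1505499, p(64)=1741630, p(65)=2012558, p(66)=2323520, p(67)=2679689, p(68)=3087735, p(69)=3554345, p(70)=4087968, p(71)=4697205, p(72)=5392783, p(73)=6185689, p(74)=7089500, p(75)=8118264, p(76)=9289091, p(77)=10619863, p(78)=12132164, p(79)=13848650, p(80)=15796476, p(81)=18004327, p(82)=20506255, p(83)=23338469.
Final step: p(84) = p(83) + p(82) - p(79) - p(77) + p(72) + p(69) - p(62) - p(58) + p(49) + p(44) - p(33) - p(27) + p(14) + p(7)
= 23338469 + 20506255 - 13848650 - 10619863 + 5392783 + 3554345 - 1300156 - 715220 + 173525 + 75175 - 10143 - 3010 + 135 + 15
= 26543660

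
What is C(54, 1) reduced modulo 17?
3

Using Lucas' theorem:
Write n=54 and k=1 in base 17:
n in base 17: [3, 3]
k in base 17: [0, 1]
C(54,1) mod 17 = ∏ C(n_i, k_i) mod 17
Digit binomials (mod 17): C(3,0) = 1; C(3,1) = 3
Product: 1 × 3 = 3 ≡ 3 (mod 17)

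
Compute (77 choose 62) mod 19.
0

Using Lucas' theorem:
Write n=77 and k=62 in base 19:
n in base 19: [4, 1]
k in base 19: [3, 5]
C(77,62) mod 19 = ∏ C(n_i, k_i) mod 19
Digit binomials (mod 19): C(4,3) = 4; C(1,5) = 0 (k_i > n_i)
Product: 4 × 0 = 0 ≡ 0 (mod 19)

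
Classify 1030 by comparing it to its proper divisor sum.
deficient

Proper divisors of 1030: sum = 1 + 2 + 5 + 10 + 103 + 206 + 515 = 842
Since 842 < 1030, 1030 is deficient.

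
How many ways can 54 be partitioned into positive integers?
386155

p(n) counts ways to write n as a sum of positive integers (order ignored).
Euler's pentagonal recurrence: p(k) = p(k-1) + p(k-2) - p(k-5) - p(k-7) + p(k-12) + p(k-15) - ... (offsets j(3j∓1)/2, signs ++--, p(0)=1, p(<0)=0).
DP table for k = 0..53: p(0)=1, p(1)=1, p(2)=2, p(3)=3, p(4)=5, p(5)=7, p(6)=11, p(7)=15, p(8)=22, p(9)=30, p(10)=42, p(11)=56, p(12)=77, p(13)=101, p(14)=135, p(15)=176, p(16)=231, p(17)=297, p(18)=385, p(19)=490, p(20)=627, p(21)=792, p(22)=1002, p(23)=1255, p(24)=1575, p(25)=1958, p(26)=2436, p(27)=3010, p(28)=3718, p(29)=4565, p(30)=5604, p(31)=6842, p(32)=8349, p(33)=10143, p(34)=12310, p(35)=14883, p(36)=17977, p(37)=21637, p(38)=26015, p(39)=31185, p(40)=37338, p(41)=44583, p(42)=53174, p(43)=63261, p(44)=75175, p(45)=89134, p(46)=105558, p(47)=124754, p(48)=147273, p(49)=173525, p(50)=204226, p(51)=239943, p(52)=281589, p(53)=329931.
Final step: p(54) = p(53) + p(52) - p(49) - p(47) + p(42) + p(39) - p(32) - p(28) + p(19) + p(14) - p(3)
= 329931 + 281589 - 173525 - 124754 + 53174 + 31185 - 8349 - 3718 + 490 + 135 - 3
= 386155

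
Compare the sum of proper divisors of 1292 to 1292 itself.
deficient

Proper divisors of 1292: sum = 1 + 2 + 4 + 17 + 19 + 34 + 38 + 68 + 76 + 323 + 646 = 1228
Since 1228 < 1292, 1292 is deficient.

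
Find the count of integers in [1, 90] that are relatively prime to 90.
24

90 = 2 × 3^2 × 5
φ(n) = n × ∏(1 - 1/p) for each prime p dividing n
φ(90) = 90 × (1 - 1/2) × (1 - 1/3) × (1 - 1/5) = 24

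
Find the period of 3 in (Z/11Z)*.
5

11 is prime, so ord(3) divides φ(11) = 10.
Divisors of 10: 1, 2, 5, 10.
Repeated squaring: 3^1 ≡ 3, 3^2 ≡ 9, 3^4 ≡ 4, 3^8 ≡ 5 (mod 11).
Test 3^d mod 11 for each divisor d in increasing order:
3^1 ≡ 3
3^2 ≡ 9
3^5 = 3^4·3^1 ≡ 1  ← first divisor giving 1
The order is 5.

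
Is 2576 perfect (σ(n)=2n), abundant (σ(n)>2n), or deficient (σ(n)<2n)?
abundant

Proper divisors of 2576: sum = 1 + 2 + 4 + 7 + 8 + 14 + 16 + 23 + ... + 322 + 368 + 644 + 1288 (19 divisors) = 3376
Since 3376 > 2576, 2576 is abundant.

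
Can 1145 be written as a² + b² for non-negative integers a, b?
11² + 32² (a=11, b=32)

Factorization: 1145 = 5 × 229
By Fermat: n is sum of two squares iff every prime p ≡ 3 (mod 4) appears to even power.
All primes ≡ 3 (mod 4) appear to even power.
Search a = 0, 1, 2, … for 1145 - a² a perfect square: first hit at a = 11: 1145 - 121 = 1024 = 32².
1145 = 11² + 32² = 121 + 1024 ✓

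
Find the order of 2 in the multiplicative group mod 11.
10

11 is prime, so ord(2) divides φ(11) = 10.
Divisors of 10: 1, 2, 5, 10.
Repeated squaring: 2^1 ≡ 2, 2^2 ≡ 4, 2^4 ≡ 5, 2^8 ≡ 3 (mod 11).
Test 2^d mod 11 for each divisor d in increasing order:
2^1 ≡ 2
2^2 ≡ 4
2^5 = 2^4·2^1 ≡ 10
2^10 = 2^8·2^2 ≡ 1  ← first divisor giving 1
The order is 10.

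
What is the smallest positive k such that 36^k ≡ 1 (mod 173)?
43

173 is prime, so ord(36) divides φ(173) = 172.
Divisors of 172: 1, 2, 4, 43, 86, 172.
Repeated squaring: 36^1 ≡ 36, 36^2 ≡ 85, 36^4 ≡ 132, 36^8 ≡ 124, 36^16 ≡ 152, 36^32 ≡ 95, 36^64 ≡ 29, 36^128 ≡ 149 (mod 173).
Test 36^d mod 173 for each divisor d in increasing order:
36^1 ≡ 36
36^2 ≡ 85
36^4 ≡ 132
36^43 = 36^32·36^8·36^2·36^1 ≡ 1  ← first divisor giving 1
The order is 43.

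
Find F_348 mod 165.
21

Matrix identity: Q^n = [[F_(n+1), F_n], [F_n, F_(n-1)]] with Q = [[1,1],[1,0]].
n = 348 = 101011100₂. Square-and-multiply, entries mod 165:
Q^1 = [[1,1],[1,0]]
Q^2 = (Q^1)² = [[2,1],[1,1]]
Q^5 = (Q^2)²·Q = [[8,5],[5,3]]
Q^10 = (Q^5)² = [[89,55],[55,34]]
Q^21 = (Q^10)²·Q = [[56,56],[56,0]]
Q^43 = (Q^21)²·Q = [[3,2],[2,1]]
Q^87 = (Q^43)²·Q = [[21,13],[13,8]]
Q^174 = (Q^87)² = [[115,47],[47,68]]
Q^348 = (Q^174)² = [[89,21],[21,68]]
F_348 mod 165 = Q^348[0][1] = 21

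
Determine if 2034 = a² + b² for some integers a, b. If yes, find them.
3² + 45² (a=3, b=45)

Factorization: 2034 = 2 × 3^2 × 113
By Fermat: n is sum of two squares iff every prime p ≡ 3 (mod 4) appears to even power.
All primes ≡ 3 (mod 4) appear to even power.
Search a = 0, 1, 2, … for 2034 - a² a perfect square: first hit at a = 3: 2034 - 9 = 2025 = 45².
2034 = 3² + 45² = 9 + 2025 ✓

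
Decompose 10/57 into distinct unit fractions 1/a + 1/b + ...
1/6 + 1/114

Greedy algorithm:
10/57: ceiling(57/10) = 6, use 1/6
1/114: ceiling(114/1) = 114, use 1/114
Result: 10/57 = 1/6 + 1/114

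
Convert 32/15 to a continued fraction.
[2; 7, 2]

Euclidean algorithm steps:
32 = 2 × 15 + 2
15 = 7 × 2 + 1
2 = 2 × 1 + 0
Continued fraction: [2; 7, 2]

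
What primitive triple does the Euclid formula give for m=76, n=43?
(3927, 6536, 7625)

Euclid's formula: a = m² - n², b = 2mn, c = m² + n²
m = 76, n = 43
a = 76² - 43² = 5776 - 1849 = 3927
b = 2 × 76 × 43 = 6536
c = 76² + 43² = 5776 + 1849 = 7625
Verification: 3927² + 6536² = 15421329 + 42719296 = 58140625 = 7625² ✓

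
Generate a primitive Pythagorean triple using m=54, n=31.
(1955, 3348, 3877)

Euclid's formula: a = m² - n², b = 2mn, c = m² + n²
m = 54, n = 31
a = 54² - 31² = 2916 - 961 = 1955
b = 2 × 54 × 31 = 3348
c = 54² + 31² = 2916 + 961 = 3877
Verification: 1955² + 3348² = 3822025 + 11209104 = 15031129 = 3877² ✓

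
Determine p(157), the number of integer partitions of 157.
80630964769

p(n) counts ways to write n as a sum of positive integers (order ignored).
Euler's pentagonal recurrence: p(k) = p(k-1) + p(k-2) - p(k-5) - p(k-7) + p(k-12) + p(k-15) - ... (offsets j(3j∓1)/2, signs ++--, p(0)=1, p(<0)=0).
DP table for k = 0..156: p(0)=1, p(1)=1, p(2)=2, p(3)=3, p(4)=5, p(5)=7, p(6)=11, p(7)=15, p(8)=22, p(9)=30, p(10)=42, p(11)=56, p(12)=77, p(13)=101, p(14)=135, p(15)=176, p(16)=231, p(17)=297, p(18)=385, p(19)=490, p(20)=627, p(21)=792, p(22)=1002, p(23)=1255, p(24)=1575, p(25)=1958, p(26)=2436, p(27)=3010, p(28)=3718, p(29)=4565, p(30)=5604, p(31)=6842, p(32)=8349, p(33)=10143, p(34)=12310, p(35)=14883, p(36)=17977, p(37)=21637, p(38)=26015, p(39)=31185, p(40)=37338, p(41)=44583, p(42)=53174, p(43)=63261, p(44)=75175, p(45)=89134, p(46)=105558, p(47)=124754, p(48)=147273, p(49)=173525, p(50)=204226, p(51)=239943, p(52)=281589, p(53)=329931, p(54)=386155, p(55)=451276, p(56)=526823, p(57)=614154, p(58)=715220, p(59)=831820, p(60)=966467, p(61)=1121505, p(62)=1300156, p(63)=1505499, p(64)=1741630, p(65)=2012558, p(66)=2323520, p(67)=2679689, p(68)=3087735, p(69)=3554345, p(70)=4087968, p(71)=4697205, p(72)=5392783, p(73)=6185689, p(74)=7089500, p(75)=8118264, p(76)=9289091, p(77)=10619863, p(78)=12132164, p(79)=13848650, p(80)=15796476, p(81)=18004327, p(82)=20506255, p(83)=23338469, p(84)=26543660, p(85)=30167357, p(86)=34262962, p(87)=38887673, p(88)=44108109, p(89)=49995925, p(90)=56634173, p(91)=64112359, p(92)=72533807, p(93)=82010177, p(94)=92669720, p(95)=104651419, p(96)=118114304, p(97)=133230930, p(98)=150198136, p(99)=169229875, p(100)=190569292, p(101)=214481126, p(102)=241265379, p(103)=271248950, p(104)=304801365, p(105)=342325709, p(106)=384276336, p(107)=431149389, p(108)=483502844, p(109)=541946240, p(110)=607163746, p(111)=679903203, p(112)=761002156, p(113)=851376628, p(114)=952050665, p(115)=1064144451, p(116)=1188908248, p(117)=1327710076, p(118)=1482074143, p(119)=1653668665, p(120)=1844349560, p(121)=2056148051, p(122)=2291320912, p(123)=2552338241, p(124)=2841940500, p(125)=3163127352, p(126)=3519222692, p(127)=3913864295, p(128)=4351078600, p(129)=4835271870, p(130)=5371315400, p(131)=5964539504, p(132)=6620830889, p(133)=7346629512, p(134)=8149040695, p(135)=9035836076, p(136)=10015581680, p(137)=11097645016, p(138)=12292341831, p(139)=13610949895, p(140)=15065878135, p(141)=16670689208, p(142)=18440293320, p(143)=20390982757, p(144)=22540654445, p(145)=24908858009, p(146)=27517052599, p(147)=30388671978, p(148)=33549419497, p(149)=37027355200, p(150)=40853235313, p(151)=45060624582, p(152)=49686288421, p(153)=54770336324, p(154)=60356673280, p(155)=66493182097, p(156)=73232243759.
Final step: p(157) = p(156) + p(155) - p(152) - p(150) + p(145) + p(142) - p(135) - p(131) + p(122) + p(117) - p(106) - p(100) + p(87) + p(80) - p(65) - p(57) + p(40) + p(31) - p(12) - p(2)
= 73232243759 + 66493182097 - 49686288421 - 40853235313 + 24908858009 + 18440293320 - 9035836076 - 5964539504 + 2291320912 + 1327710076 - 384276336 - 190569292 + 38887673 + 15796476 - 2012558 - 614154 + 37338 + 6842 - 77 - 2
= 80630964769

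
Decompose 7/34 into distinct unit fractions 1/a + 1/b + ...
1/5 + 1/170

Greedy algorithm:
7/34: ceiling(34/7) = 5, use 1/5
1/170: ceiling(170/1) = 170, use 1/170
Result: 7/34 = 1/5 + 1/170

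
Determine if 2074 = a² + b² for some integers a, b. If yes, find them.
7² + 45² (a=7, b=45)

Factorization: 2074 = 2 × 17 × 61
By Fermat: n is sum of two squares iff every prime p ≡ 3 (mod 4) appears to even power.
All primes ≡ 3 (mod 4) appear to even power.
Search a = 0, 1, 2, … for 2074 - a² a perfect square: first hit at a = 7: 2074 - 49 = 2025 = 45².
2074 = 7² + 45² = 49 + 2025 ✓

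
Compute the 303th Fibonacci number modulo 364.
330

Matrix identity: Q^n = [[F_(n+1), F_n], [F_n, F_(n-1)]] with Q = [[1,1],[1,0]].
n = 303 = 100101111₂. Square-and-multiply, entries mod 364:
Q^1 = [[1,1],[1,0]]
Q^2 = (Q^1)² = [[2,1],[1,1]]
Q^4 = (Q^2)² = [[5,3],[3,2]]
Q^9 = (Q^4)²·Q = [[55,34],[34,21]]
Q^18 = (Q^9)² = [[177,36],[36,141]]
Q^37 = (Q^18)²·Q = [[29,229],[229,164]]
Q^75 = (Q^37)²·Q = [[291,138],[138,153]]
Q^151 = (Q^75)²·Q = [[105,349],[349,120]]
Q^303 = (Q^151)²·Q = [[231,330],[330,265]]
F_303 mod 364 = Q^303[0][1] = 330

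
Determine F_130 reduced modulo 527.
303

Matrix identity: Q^n = [[F_(n+1), F_n], [F_n, F_(n-1)]] with Q = [[1,1],[1,0]].
n = 130 = 10000010₂. Square-and-multiply, entries mod 527:
Q^1 = [[1,1],[1,0]]
Q^2 = (Q^1)² = [[2,1],[1,1]]
Q^4 = (Q^2)² = [[5,3],[3,2]]
Q^8 = (Q^4)² = [[34,21],[21,13]]
Q^16 = (Q^8)² = [[16,460],[460,83]]
Q^32 = (Q^16)² = [[2,218],[218,311]]
Q^65 = (Q^32)²·Q = [[349,98],[98,251]]
Q^130 = (Q^65)² = [[182,303],[303,406]]
F_130 mod 527 = Q^130[0][1] = 303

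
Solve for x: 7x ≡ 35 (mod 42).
x ≡ 5 (mod 6)

gcd(7, 42) = 7, which divides 35, so solutions exist.
Divide through by 7: x ≡ 5 (mod 6).
The coefficient of x is now 1, so x ≡ 5 (mod 6).
Check: 7 × 5 = 35 ≡ 35 (mod 42).
x ≡ 5 (mod 6), giving 7 solutions mod 42.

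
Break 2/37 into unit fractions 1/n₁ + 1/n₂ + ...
1/19 + 1/703

Greedy algorithm:
2/37: ceiling(37/2) = 19, use 1/19
1/703: ceiling(703/1) = 703, use 1/703
Result: 2/37 = 1/19 + 1/703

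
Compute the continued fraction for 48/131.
[0; 2, 1, 2, 1, 2, 4]

Euclidean algorithm steps:
48 = 0 × 131 + 48
131 = 2 × 48 + 35
48 = 1 × 35 + 13
35 = 2 × 13 + 9
13 = 1 × 9 + 4
9 = 2 × 4 + 1
4 = 4 × 1 + 0
Continued fraction: [0; 2, 1, 2, 1, 2, 4]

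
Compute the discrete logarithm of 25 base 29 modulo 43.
34

Baby-step giant-step with step n = ⌈√43⌉ = 7.
Baby steps 29^j mod 43 (j:value) for j=0..6: 0:1, 1:29, 2:24, 3:8, 4:17, 5:20, 6:21.
Giant-step multiplier: 29^(-7) ≡ 29^(42-7) = 29^35 ≡ 37 (mod 43).
Giant steps γ_i = 25·37^i mod 43: γ_0=25, γ_1=22, γ_2=40, γ_3=18, γ_4=21 (in table at j=6).
x = i·n + j = 4·7 + 6 = 34.
Check: 29^34 ≡ 25 (mod 43).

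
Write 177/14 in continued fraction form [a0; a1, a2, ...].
[12; 1, 1, 1, 4]

Euclidean algorithm steps:
177 = 12 × 14 + 9
14 = 1 × 9 + 5
9 = 1 × 5 + 4
5 = 1 × 4 + 1
4 = 4 × 1 + 0
Continued fraction: [12; 1, 1, 1, 4]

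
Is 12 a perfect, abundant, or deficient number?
abundant

Proper divisors of 12: sum = 1 + 2 + 3 + 4 + 6 = 16
Since 16 > 12, 12 is abundant.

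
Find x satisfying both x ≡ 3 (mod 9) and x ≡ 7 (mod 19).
102

Using Chinese Remainder Theorem:
M = 9 × 19 = 171
M1 = 19, M2 = 9
y1 = 19^(-1) mod 9 = 1
y2 = 9^(-1) mod 19 = 17
x = (3×19×1 + 7×9×17) mod 171 = 102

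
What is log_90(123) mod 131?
48

Baby-step giant-step with step n = ⌈√131⌉ = 12.
Baby steps 90^j mod 131 (j:value) for j=0..11: 0:1, 1:90, 2:109, 3:116, 4:91, 5:68, 6:94, 7:76, 8:28, 9:31, 10:39, 11:104.
Giant-step multiplier: 90^(-12) ≡ 90^(130-12) = 90^118 ≡ 20 (mod 131).
Giant steps γ_i = 123·20^i mod 131: γ_0=123, γ_1=102, γ_2=75, γ_3=59, γ_4=1 (in table at j=0).
x = i·n + j = 4·12 + 0 = 48.
Check: 90^48 ≡ 123 (mod 131).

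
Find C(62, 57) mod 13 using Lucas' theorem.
5

Using Lucas' theorem:
Write n=62 and k=57 in base 13:
n in base 13: [4, 10]
k in base 13: [4, 5]
C(62,57) mod 13 = ∏ C(n_i, k_i) mod 13
Digit binomials (mod 13): C(4,4) = 1; C(10,5) = 252 ≡ 5
Product: 1 × 5 = 5 ≡ 5 (mod 13)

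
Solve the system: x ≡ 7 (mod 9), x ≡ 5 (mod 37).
79

Using Chinese Remainder Theorem:
M = 9 × 37 = 333
M1 = 37, M2 = 9
y1 = 37^(-1) mod 9 = 1
y2 = 9^(-1) mod 37 = 33
x = (7×37×1 + 5×9×33) mod 333 = 79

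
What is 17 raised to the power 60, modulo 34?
17

Repeated squaring. Binary of 60 = 111100.
17^1 ≡ 17 (mod 34); 17^2 ≡ 17 (mod 34); 17^4 ≡ 17 (mod 34); 17^8 ≡ 17 (mod 34); 17^16 ≡ 17 (mod 34); 17^32 ≡ 17 (mod 34)
17^60 = 17^4 × 17^8 × 17^16 × 17^32 ≡ 17 (mod 34)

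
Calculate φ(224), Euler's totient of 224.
96

224 = 2^5 × 7
φ(n) = n × ∏(1 - 1/p) for each prime p dividing n
φ(224) = 224 × (1 - 1/2) × (1 - 1/7) = 96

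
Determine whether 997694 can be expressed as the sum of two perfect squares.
Not possible

Factorization: 997694 = 2 × 23^3 × 41
By Fermat: n is sum of two squares iff every prime p ≡ 3 (mod 4) appears to even power.
Prime(s) ≡ 3 (mod 4) with odd exponent: [(23, 3)]
Therefore 997694 cannot be expressed as a² + b².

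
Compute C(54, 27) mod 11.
5

Using Lucas' theorem:
Write n=54 and k=27 in base 11:
n in base 11: [4, 10]
k in base 11: [2, 5]
C(54,27) mod 11 = ∏ C(n_i, k_i) mod 11
Digit binomials (mod 11): C(4,2) = 6; C(10,5) = 252 ≡ 10
Product: 6 × 10 = 60 ≡ 5 (mod 11)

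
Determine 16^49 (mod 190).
176

Repeated squaring. Binary of 49 = 110001.
16^1 ≡ 16 (mod 190); 16^2 ≡ 66 (mod 190); 16^4 ≡ 176 (mod 190); 16^8 ≡ 6 (mod 190); 16^16 ≡ 36 (mod 190); 16^32 ≡ 156 (mod 190)
16^49 = 16^1 × 16^16 × 16^32 ≡ 176 (mod 190)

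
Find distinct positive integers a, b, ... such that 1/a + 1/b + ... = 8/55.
1/7 + 1/385

Greedy algorithm:
8/55: ceiling(55/8) = 7, use 1/7
1/385: ceiling(385/1) = 385, use 1/385
Result: 8/55 = 1/7 + 1/385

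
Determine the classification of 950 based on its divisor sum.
deficient

Proper divisors of 950: sum = 1 + 2 + 5 + 10 + 19 + 25 + 38 + 50 + 95 + 190 + 475 = 910
Since 910 < 950, 950 is deficient.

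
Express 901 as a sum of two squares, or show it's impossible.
1² + 30² (a=1, b=30)

Factorization: 901 = 17 × 53
By Fermat: n is sum of two squares iff every prime p ≡ 3 (mod 4) appears to even power.
All primes ≡ 3 (mod 4) appear to even power.
Search a = 0, 1, 2, … for 901 - a² a perfect square: first hit at a = 1: 901 - 1 = 900 = 30².
901 = 1² + 30² = 1 + 900 ✓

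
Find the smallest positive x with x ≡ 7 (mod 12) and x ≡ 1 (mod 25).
151

Using Chinese Remainder Theorem:
M = 12 × 25 = 300
M1 = 25, M2 = 12
y1 = 25^(-1) mod 12 = 1
y2 = 12^(-1) mod 25 = 23
x = (7×25×1 + 1×12×23) mod 300 = 151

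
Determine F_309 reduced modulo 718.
54

Matrix identity: Q^n = [[F_(n+1), F_n], [F_n, F_(n-1)]] with Q = [[1,1],[1,0]].
n = 309 = 100110101₂. Square-and-multiply, entries mod 718:
Q^1 = [[1,1],[1,0]]
Q^2 = (Q^1)² = [[2,1],[1,1]]
Q^4 = (Q^2)² = [[5,3],[3,2]]
Q^9 = (Q^4)²·Q = [[55,34],[34,21]]
Q^19 = (Q^9)²·Q = [[303,591],[591,430]]
Q^38 = (Q^19)² = [[238,249],[249,707]]
Q^77 = (Q^38)²·Q = [[694,175],[175,519]]
Q^154 = (Q^77)² = [[327,465],[465,580]]
Q^309 = (Q^154)²·Q = [[343,54],[54,289]]
F_309 mod 718 = Q^309[0][1] = 54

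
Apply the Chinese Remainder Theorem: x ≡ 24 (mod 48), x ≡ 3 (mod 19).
744

Using Chinese Remainder Theorem:
M = 48 × 19 = 912
M1 = 19, M2 = 48
y1 = 19^(-1) mod 48 = 43
y2 = 48^(-1) mod 19 = 2
x = (24×19×43 + 3×48×2) mod 912 = 744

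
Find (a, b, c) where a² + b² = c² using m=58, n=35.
(2139, 4060, 4589)

Euclid's formula: a = m² - n², b = 2mn, c = m² + n²
m = 58, n = 35
a = 58² - 35² = 3364 - 1225 = 2139
b = 2 × 58 × 35 = 4060
c = 58² + 35² = 3364 + 1225 = 4589
Verification: 2139² + 4060² = 4575321 + 16483600 = 21058921 = 4589² ✓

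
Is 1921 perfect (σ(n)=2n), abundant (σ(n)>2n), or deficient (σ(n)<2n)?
deficient

Proper divisors of 1921: sum = 1 + 17 + 113 = 131
Since 131 < 1921, 1921 is deficient.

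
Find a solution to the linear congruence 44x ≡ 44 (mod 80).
x ≡ 1 (mod 20)

gcd(44, 80) = 4, which divides 44, so solutions exist.
Divide through by 4: 11x ≡ 11 (mod 20).
Find 11^(-1) mod 20 by the extended Euclidean algorithm:
20 = 1 × 11 + 9  ⟹  9 = (1)·20 + (-1)·11
11 = 1 × 9 + 2  ⟹  2 = (-1)·20 + (2)·11
9 = 4 × 2 + 1  ⟹  1 = (5)·20 + (-9)·11
So (-9)·11 ≡ 1 (mod 20), i.e. 11^(-1) ≡ -9 ≡ 11 (mod 20).
x ≡ 11 × 11 = 121 ≡ 1 (mod 20).
Check: 44 × 1 = 44 ≡ 44 (mod 80).
x ≡ 1 (mod 20), giving 4 solutions mod 80.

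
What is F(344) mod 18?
3

Matrix identity: Q^n = [[F_(n+1), F_n], [F_n, F_(n-1)]] with Q = [[1,1],[1,0]].
n = 344 = 101011000₂. Square-and-multiply, entries mod 18:
Q^1 = [[1,1],[1,0]]
Q^2 = (Q^1)² = [[2,1],[1,1]]
Q^5 = (Q^2)²·Q = [[8,5],[5,3]]
Q^10 = (Q^5)² = [[17,1],[1,16]]
Q^21 = (Q^10)²·Q = [[17,2],[2,15]]
Q^43 = (Q^21)²·Q = [[15,5],[5,10]]
Q^86 = (Q^43)² = [[16,17],[17,17]]
Q^172 = (Q^86)² = [[5,3],[3,2]]
Q^344 = (Q^172)² = [[16,3],[3,13]]
F_344 mod 18 = Q^344[0][1] = 3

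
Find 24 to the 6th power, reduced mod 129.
54

Repeated squaring. Binary of 6 = 110.
24^1 ≡ 24 (mod 129); 24^2 ≡ 60 (mod 129); 24^4 ≡ 117 (mod 129)
24^6 = 24^2 × 24^4 ≡ 54 (mod 129)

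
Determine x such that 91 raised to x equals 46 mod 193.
116

Baby-step giant-step with step n = ⌈√193⌉ = 14.
Baby steps 91^j mod 193 (j:value) for j=0..13: 0:1, 1:91, 2:175, 3:99, 4:131, 5:148, 6:151, 7:38, 8:177, 9:88, 10:95, 11:153, 12:27, 13:141.
Giant-step multiplier: 91^(-14) ≡ 91^(192-14) = 91^178 ≡ 110 (mod 193).
Giant steps γ_i = 46·110^i mod 193: γ_0=46, γ_1=42, γ_2=181, γ_3=31, γ_4=129, γ_5=101, γ_6=109, γ_7=24, γ_8=131 (in table at j=4).
x = i·n + j = 8·14 + 4 = 116.
Check: 91^116 ≡ 46 (mod 193).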